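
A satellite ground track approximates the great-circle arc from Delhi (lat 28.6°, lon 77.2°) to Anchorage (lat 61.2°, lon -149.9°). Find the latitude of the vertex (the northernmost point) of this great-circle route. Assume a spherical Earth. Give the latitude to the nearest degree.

The great circle lies in the plane with unit normal n̂ = (p₁ × p₂)/|p₁ × p₂|.
Here n̂_z ≈ +0.313; the vertex latitude is φ_max = arccos|n̂_z| ≈ 71.8°.
Check via Clairaut: cos φ_max = |cos φ₁| · sin C = cos(28.6°)·sin(20.9°) ≈ 0.313, again giving ≈ 71.8°.

≈ 72°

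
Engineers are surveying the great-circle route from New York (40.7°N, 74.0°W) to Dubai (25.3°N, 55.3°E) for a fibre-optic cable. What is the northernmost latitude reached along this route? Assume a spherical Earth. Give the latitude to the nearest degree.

The great circle lies in the plane with unit normal n̂ = (p₁ × p₂)/|p₁ × p₂|.
Here n̂_z ≈ +0.537; the vertex latitude is φ_max = arccos|n̂_z| ≈ 57.5°.
Check via Clairaut: cos φ_max = |cos φ₁| · sin C = cos(40.7°)·sin(45.1°) ≈ 0.537, again giving ≈ 57.5°.

≈ 58°N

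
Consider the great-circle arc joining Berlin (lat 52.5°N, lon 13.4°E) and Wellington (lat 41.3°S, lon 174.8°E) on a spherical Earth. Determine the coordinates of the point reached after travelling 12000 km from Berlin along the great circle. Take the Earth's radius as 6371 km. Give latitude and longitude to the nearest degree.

≈ lat 5°N, lon 141°E

Convert each endpoint to a unit vector on the sphere (x = cos φ cos λ, y = cos φ sin λ, z = sin φ).
The central angle between the endpoints is δ = arccos(p₁·p₂) ≈ 2.848 rad (163.2°). The total great-circle distance is δ·R ≈ 2.848 × 6371 ≈ 18141 km, so the target fraction is f = 12000/18141 ≈ 0.661.
Interpolate at f ≈ 0.661 with slerp weights a = sin((1−f)δ)/sin δ ≈ 2.834, b = sin(fδ)/sin δ ≈ 3.283.
p = a·p₁ + b·p₂ ≈ (-0.778, 0.623, 0.082); φ = arcsin(p_z) ≈ 4.69°, λ = atan2(p_y, p_x) ≈ 141.29°.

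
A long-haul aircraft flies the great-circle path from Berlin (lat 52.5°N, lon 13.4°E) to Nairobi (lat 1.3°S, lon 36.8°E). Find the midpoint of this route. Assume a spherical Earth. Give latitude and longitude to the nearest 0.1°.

≈ lat 26.0°N, lon 28.0°E

Write both endpoints as unit vectors p₁, p₂ with components (cos φ cos λ, cos φ sin λ, sin φ).
The central angle between the endpoints is δ = arccos(p₁·p₂) ≈ 1.000 rad (57.3°).
Interpolate at f = 1/2 with slerp weights a = sin((1−f)δ)/sin δ ≈ 0.570, b = sin(fδ)/sin δ ≈ 0.570.
p = a·p₁ + b·p₂ ≈ (0.793, 0.422, 0.439); φ = arcsin(p_z) ≈ 26.04°, λ = atan2(p_y, p_x) ≈ 27.98°.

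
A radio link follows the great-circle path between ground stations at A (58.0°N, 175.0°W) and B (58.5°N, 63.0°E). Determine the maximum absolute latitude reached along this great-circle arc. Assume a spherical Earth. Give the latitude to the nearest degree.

≈ 73°N

The great circle lies in the plane with unit normal n̂ = (p₁ × p₂)/|p₁ × p₂|.
Here n̂_z ≈ -0.287; the vertex latitude is φ_max = arccos|n̂_z| ≈ 73.3°.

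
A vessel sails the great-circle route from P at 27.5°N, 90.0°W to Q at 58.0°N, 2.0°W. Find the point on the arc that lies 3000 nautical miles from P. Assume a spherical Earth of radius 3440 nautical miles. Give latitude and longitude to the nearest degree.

≈ 58°N, 32°W

Convert each endpoint to a unit vector on the sphere (x = cos φ cos λ, y = cos φ sin λ, z = sin φ).
The central angle between the endpoints is δ = arccos(p₁·p₂) ≈ 1.151 rad (65.9°). The total great-circle distance is δ·R ≈ 1.151 × 3440 ≈ 3958 nmi, so the target fraction is f = 3000/3958 ≈ 0.758.
Interpolate at f ≈ 0.758 with slerp weights a = sin((1−f)δ)/sin δ ≈ 0.301, b = sin(fδ)/sin δ ≈ 0.839.
p = a·p₁ + b·p₂ ≈ (0.444, -0.283, 0.850); φ = arcsin(p_z) ≈ 58.24°, λ = atan2(p_y, p_x) ≈ -32.46°.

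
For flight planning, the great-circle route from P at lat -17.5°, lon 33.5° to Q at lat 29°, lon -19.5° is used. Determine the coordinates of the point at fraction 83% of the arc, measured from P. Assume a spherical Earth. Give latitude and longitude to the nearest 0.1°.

Write both endpoints as unit vectors p₁, p₂ with components (cos φ cos λ, cos φ sin λ, sin φ).
The central angle between the endpoints is δ = arccos(p₁·p₂) ≈ 1.207 rad (69.1°).
Interpolate at f = 0.83 with slerp weights a = sin((1−f)δ)/sin δ ≈ 0.218, b = sin(fδ)/sin δ ≈ 0.901.
p = a·p₁ + b·p₂ ≈ (0.917, -0.148, 0.371); φ = arcsin(p_z) ≈ 21.81°, λ = atan2(p_y, p_x) ≈ -9.20°.

≈ lat 21.8°, lon -9.2°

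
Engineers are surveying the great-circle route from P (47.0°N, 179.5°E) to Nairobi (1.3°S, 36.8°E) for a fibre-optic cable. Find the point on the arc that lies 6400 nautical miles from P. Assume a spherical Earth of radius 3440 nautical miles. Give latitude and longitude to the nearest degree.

Convert each endpoint to a unit vector on the sphere (x = cos φ cos λ, y = cos φ sin λ, z = sin φ).
The central angle between the endpoints is δ = arccos(p₁·p₂) ≈ 2.164 rad (124.0°). The total great-circle distance is δ·R ≈ 2.164 × 3440 ≈ 7444 nmi, so the target fraction is f = 6400/7444 ≈ 0.860.
Interpolate at f ≈ 0.860 with slerp weights a = sin((1−f)δ)/sin δ ≈ 0.360, b = sin(fδ)/sin δ ≈ 1.156.
p = a·p₁ + b·p₂ ≈ (0.679, 0.694, 0.237); φ = arcsin(p_z) ≈ 13.73°, λ = atan2(p_y, p_x) ≈ 45.62°.

≈ (14°N, 46°E)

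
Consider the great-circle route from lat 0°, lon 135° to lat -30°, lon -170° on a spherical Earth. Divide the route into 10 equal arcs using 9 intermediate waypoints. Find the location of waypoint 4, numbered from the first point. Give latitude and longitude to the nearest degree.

Write both endpoints as unit vectors p₁, p₂ with components (cos φ cos λ, cos φ sin λ, sin φ).
The central angle between the endpoints is δ = arccos(p₁·p₂) ≈ 1.051 rad (60.2°).
Interpolate at f = 4/10 with slerp weights a = sin((1−f)δ)/sin δ ≈ 0.679, b = sin(fδ)/sin δ ≈ 0.470.
p = a·p₁ + b·p₂ ≈ (-0.881, 0.410, -0.235); φ = arcsin(p_z) ≈ -13.60°, λ = atan2(p_y, p_x) ≈ 155.07°.

≈ lat -14°, lon 155°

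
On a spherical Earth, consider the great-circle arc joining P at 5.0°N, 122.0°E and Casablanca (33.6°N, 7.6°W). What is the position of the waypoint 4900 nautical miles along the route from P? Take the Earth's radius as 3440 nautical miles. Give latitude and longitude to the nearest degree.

The haversine formula gives a central angle δ ≈ 2.072 rad (118.7°) between the endpoints. The total great-circle distance is δ·R ≈ 2.072 × 3440 ≈ 7128 nmi, so the target fraction is f = 4900/7128 ≈ 0.687.
Interpolate at f ≈ 0.687 with slerp weights a = sin((1−f)δ)/sin δ ≈ 0.688, b = sin(fδ)/sin δ ≈ 1.128.
p = a·p₁ + b·p₂ ≈ (0.568, 0.457, 0.684); φ = arcsin(p_z) ≈ 43.18°, λ = atan2(p_y, p_x) ≈ 38.82°.

≈ 43°N, 39°E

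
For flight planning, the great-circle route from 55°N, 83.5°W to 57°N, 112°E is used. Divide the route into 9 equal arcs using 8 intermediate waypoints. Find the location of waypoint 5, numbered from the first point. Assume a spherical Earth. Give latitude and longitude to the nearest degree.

The haversine formula gives a central angle δ ≈ 1.175 rad (67.3°) between the endpoints.
Interpolate at f = 5/9 with slerp weights a = sin((1−f)δ)/sin δ ≈ 0.541, b = sin(fδ)/sin δ ≈ 0.658.
p = a·p₁ + b·p₂ ≈ (-0.099, 0.024, 0.995); φ = arcsin(p_z) ≈ 84.14°, λ = atan2(p_y, p_x) ≈ 166.21°.

≈ 84°N, 166°E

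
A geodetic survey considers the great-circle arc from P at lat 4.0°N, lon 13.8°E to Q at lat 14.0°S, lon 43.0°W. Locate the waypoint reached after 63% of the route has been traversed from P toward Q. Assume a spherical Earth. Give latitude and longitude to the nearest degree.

From cos δ = sin φ₁ sin φ₂ + cos φ₁ cos φ₂ cos Δλ, the central angle is δ ≈ 1.032 rad (59.1°).
Interpolate at f = 0.63 with slerp weights a = sin((1−f)δ)/sin δ ≈ 0.434, b = sin(fδ)/sin δ ≈ 0.705.
p = a·p₁ + b·p₂ ≈ (0.921, -0.363, -0.140); φ = arcsin(p_z) ≈ -8.07°, λ = atan2(p_y, p_x) ≈ -21.53°.

≈ lat 8°S, lon 22°W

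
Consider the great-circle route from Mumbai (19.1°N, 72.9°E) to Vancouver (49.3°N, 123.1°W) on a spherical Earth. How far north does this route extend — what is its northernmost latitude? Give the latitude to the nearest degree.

≈ 80°N

The great circle lies in the plane with unit normal n̂ = (p₁ × p₂)/|p₁ × p₂|.
Here n̂_z ≈ +0.181; the vertex latitude is φ_max = arccos|n̂_z| ≈ 79.6°.
Check via Clairaut: cos φ_max = |cos φ₁| · sin C = cos(19.1°)·sin(11.0°) ≈ 0.181, again giving ≈ 79.6°.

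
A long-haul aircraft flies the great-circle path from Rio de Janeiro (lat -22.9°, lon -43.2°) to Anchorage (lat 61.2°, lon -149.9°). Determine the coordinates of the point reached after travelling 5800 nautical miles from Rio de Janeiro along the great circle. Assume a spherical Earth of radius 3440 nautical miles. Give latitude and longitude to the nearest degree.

≈ lat 56°, lon -110°

Convert each endpoint to a unit vector on the sphere (x = cos φ cos λ, y = cos φ sin λ, z = sin φ).
The central angle between the endpoints is δ = arccos(p₁·p₂) ≈ 2.058 rad (117.9°). The total great-circle distance is δ·R ≈ 2.058 × 3440 ≈ 7081 nmi, so the target fraction is f = 5800/7081 ≈ 0.819.
Interpolate at f ≈ 0.819 with slerp weights a = sin((1−f)δ)/sin δ ≈ 0.412, b = sin(fδ)/sin δ ≈ 1.124.
p = a·p₁ + b·p₂ ≈ (-0.192, -0.531, 0.825); φ = arcsin(p_z) ≈ 55.60°, λ = atan2(p_y, p_x) ≈ -109.88°.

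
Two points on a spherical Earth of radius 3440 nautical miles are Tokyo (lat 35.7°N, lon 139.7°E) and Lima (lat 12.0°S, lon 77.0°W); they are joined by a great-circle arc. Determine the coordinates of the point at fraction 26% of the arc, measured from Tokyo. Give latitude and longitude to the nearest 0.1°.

≈ lat 43.1°N, lon 173.8°W

Write both endpoints as unit vectors p₁, p₂ with components (cos φ cos λ, cos φ sin λ, sin φ).
The central angle between the endpoints is δ = arccos(p₁·p₂) ≈ 2.431 rad (139.3°).
Interpolate at f = 0.26 with slerp weights a = sin((1−f)δ)/sin δ ≈ 1.494, b = sin(fδ)/sin δ ≈ 0.906.
p = a·p₁ + b·p₂ ≈ (-0.726, -0.079, 0.683); φ = arcsin(p_z) ≈ 43.10°, λ = atan2(p_y, p_x) ≈ -173.78°.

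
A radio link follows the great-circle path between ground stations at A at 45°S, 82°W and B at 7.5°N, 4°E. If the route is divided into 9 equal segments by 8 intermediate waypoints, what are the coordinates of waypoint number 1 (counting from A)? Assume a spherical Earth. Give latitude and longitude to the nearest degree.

≈ 43°S, 68°W

Write both endpoints as unit vectors p₁, p₂ with components (cos φ cos λ, cos φ sin λ, sin φ).
The central angle between the endpoints is δ = arccos(p₁·p₂) ≈ 1.614 rad (92.5°).
Interpolate at f = 1/9 with slerp weights a = sin((1−f)δ)/sin δ ≈ 0.992, b = sin(fδ)/sin δ ≈ 0.179.
p = a·p₁ + b·p₂ ≈ (0.274, -0.682, -0.678); φ = arcsin(p_z) ≈ -42.68°, λ = atan2(p_y, p_x) ≈ -68.10°.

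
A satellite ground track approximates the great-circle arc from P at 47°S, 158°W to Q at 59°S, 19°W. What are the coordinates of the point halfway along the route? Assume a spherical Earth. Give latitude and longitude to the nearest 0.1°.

The haversine formula gives a central angle δ ≈ 1.201 rad (68.8°) between the endpoints.
Interpolate at f = 1/2 with slerp weights a = sin((1−f)δ)/sin δ ≈ 0.606, b = sin(fδ)/sin δ ≈ 0.606.
p = a·p₁ + b·p₂ ≈ (-0.088, -0.256, -0.963); φ = arcsin(p_z) ≈ -74.27°, λ = atan2(p_y, p_x) ≈ -108.96°.

≈ 74.3°S, 109.0°W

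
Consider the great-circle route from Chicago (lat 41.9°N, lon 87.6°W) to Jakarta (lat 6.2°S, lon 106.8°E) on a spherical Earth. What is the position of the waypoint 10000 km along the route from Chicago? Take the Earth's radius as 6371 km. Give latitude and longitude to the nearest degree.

≈ lat 43°N, lon 126°E

Convert each endpoint to a unit vector on the sphere (x = cos φ cos λ, y = cos φ sin λ, z = sin φ).
The central angle between the endpoints is δ = arccos(p₁·p₂) ≈ 2.480 rad (142.1°). The total great-circle distance is δ·R ≈ 2.480 × 6371 ≈ 15798 km, so the target fraction is f = 10000/15798 ≈ 0.633.
Interpolate at f ≈ 0.633 with slerp weights a = sin((1−f)δ)/sin δ ≈ 1.285, b = sin(fδ)/sin δ ≈ 1.627.
p = a·p₁ + b·p₂ ≈ (-0.427, 0.593, 0.682); φ = arcsin(p_z) ≈ 43.02°, λ = atan2(p_y, p_x) ≈ 125.78°.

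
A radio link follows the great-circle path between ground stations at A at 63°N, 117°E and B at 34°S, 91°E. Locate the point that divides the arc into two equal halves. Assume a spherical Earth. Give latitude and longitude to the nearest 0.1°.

Write both endpoints as unit vectors p₁, p₂ with components (cos φ cos λ, cos φ sin λ, sin φ).
The central angle between the endpoints is δ = arccos(p₁·p₂) ≈ 1.731 rad (99.2°).
Interpolate at f = 1/2 with slerp weights a = sin((1−f)δ)/sin δ ≈ 0.771, b = sin(fδ)/sin δ ≈ 0.771.
p = a·p₁ + b·p₂ ≈ (-0.170, 0.952, 0.256); φ = arcsin(p_z) ≈ 14.83°, λ = atan2(p_y, p_x) ≈ 100.14°.

≈ 14.8°N, 100.1°E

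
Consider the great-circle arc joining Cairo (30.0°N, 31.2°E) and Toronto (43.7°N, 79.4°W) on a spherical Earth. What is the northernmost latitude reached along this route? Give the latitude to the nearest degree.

≈ 54°N

The great circle lies in the plane with unit normal n̂ = (p₁ × p₂)/|p₁ × p₂|.
Here n̂_z ≈ -0.591; the vertex latitude is φ_max = arccos|n̂_z| ≈ 53.8°.
Check via Clairaut: cos φ_max = |cos φ₁| · sin C = cos(30.0°)·sin(43.0°) ≈ 0.591, again giving ≈ 53.8°.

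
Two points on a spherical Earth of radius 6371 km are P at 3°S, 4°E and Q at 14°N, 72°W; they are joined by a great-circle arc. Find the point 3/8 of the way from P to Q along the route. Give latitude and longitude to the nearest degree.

Convert each endpoint to a unit vector on the sphere (x = cos φ cos λ, y = cos φ sin λ, z = sin φ).
The central angle between the endpoints is δ = arccos(p₁·p₂) ≈ 1.347 rad (77.2°).
Interpolate at f = 3/8 with slerp weights a = sin((1−f)δ)/sin δ ≈ 0.765, b = sin(fδ)/sin δ ≈ 0.496.
p = a·p₁ + b·p₂ ≈ (0.911, -0.405, 0.080); φ = arcsin(p_z) ≈ 4.59°, λ = atan2(p_y, p_x) ≈ -23.96°.

≈ 5°N, 24°W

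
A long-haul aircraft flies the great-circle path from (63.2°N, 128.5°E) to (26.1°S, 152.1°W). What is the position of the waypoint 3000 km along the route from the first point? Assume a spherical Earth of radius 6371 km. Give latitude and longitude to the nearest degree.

≈ (46°N, 166°E)

From cos δ = sin φ₁ sin φ₂ + cos φ₁ cos φ₂ cos Δλ, the central angle is δ ≈ 1.895 rad (108.6°). The total great-circle distance is δ·R ≈ 1.895 × 6371 ≈ 12071 km, so the target fraction is f = 3000/12071 ≈ 0.249.
Interpolate at f ≈ 0.249 with slerp weights a = sin((1−f)δ)/sin δ ≈ 1.043, b = sin(fδ)/sin δ ≈ 0.479.
p = a·p₁ + b·p₂ ≈ (-0.673, 0.167, 0.721); φ = arcsin(p_z) ≈ 46.12°, λ = atan2(p_y, p_x) ≈ 166.05°.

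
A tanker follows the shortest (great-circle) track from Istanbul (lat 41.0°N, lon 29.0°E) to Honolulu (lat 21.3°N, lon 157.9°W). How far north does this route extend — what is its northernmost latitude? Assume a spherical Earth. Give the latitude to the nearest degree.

The great circle lies in the plane with unit normal n̂ = (p₁ × p₂)/|p₁ × p₂|.
Here n̂_z ≈ +0.095; the vertex latitude is φ_max = arccos|n̂_z| ≈ 84.5°.
Check via Clairaut: cos φ_max = |cos φ₁| · sin C = cos(41.0°)·sin(7.2°) ≈ 0.095, again giving ≈ 84.5°.

≈ 85°N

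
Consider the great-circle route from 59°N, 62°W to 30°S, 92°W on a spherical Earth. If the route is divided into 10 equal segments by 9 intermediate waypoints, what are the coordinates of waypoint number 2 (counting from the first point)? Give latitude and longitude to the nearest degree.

≈ 42°N, 73°W

From cos δ = sin φ₁ sin φ₂ + cos φ₁ cos φ₂ cos Δλ, the central angle is δ ≈ 1.613 rad (92.4°).
Interpolate at f = 2/10 with slerp weights a = sin((1−f)δ)/sin δ ≈ 0.962, b = sin(fδ)/sin δ ≈ 0.317.
p = a·p₁ + b·p₂ ≈ (0.223, -0.712, 0.666); φ = arcsin(p_z) ≈ 41.74°, λ = atan2(p_y, p_x) ≈ -72.61°.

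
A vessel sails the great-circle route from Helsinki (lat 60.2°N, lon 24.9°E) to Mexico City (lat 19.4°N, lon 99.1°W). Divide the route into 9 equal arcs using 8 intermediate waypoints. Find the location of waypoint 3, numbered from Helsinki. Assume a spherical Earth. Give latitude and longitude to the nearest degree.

≈ lat 65°N, lon 42°W

From cos δ = sin φ₁ sin φ₂ + cos φ₁ cos φ₂ cos Δλ, the central angle is δ ≈ 1.545 rad (88.5°).
Interpolate at f = 3/9 with slerp weights a = sin((1−f)δ)/sin δ ≈ 0.857, b = sin(fδ)/sin δ ≈ 0.493.
p = a·p₁ + b·p₂ ≈ (0.313, -0.279, 0.908); φ = arcsin(p_z) ≈ 65.19°, λ = atan2(p_y, p_x) ≈ -41.75°.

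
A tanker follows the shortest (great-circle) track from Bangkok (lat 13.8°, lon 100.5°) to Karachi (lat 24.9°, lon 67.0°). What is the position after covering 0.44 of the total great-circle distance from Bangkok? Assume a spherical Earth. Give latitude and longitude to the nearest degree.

Write both endpoints as unit vectors p₁, p₂ with components (cos φ cos λ, cos φ sin λ, sin φ).
The central angle between the endpoints is δ = arccos(p₁·p₂) ≈ 0.583 rad (33.4°).
Interpolate at f = 0.44 with slerp weights a = sin((1−f)δ)/sin δ ≈ 0.583, b = sin(fδ)/sin δ ≈ 0.461.
p = a·p₁ + b·p₂ ≈ (0.060, 0.941, 0.333); φ = arcsin(p_z) ≈ 19.45°, λ = atan2(p_y, p_x) ≈ 86.34°.

≈ lat 19°, lon 86°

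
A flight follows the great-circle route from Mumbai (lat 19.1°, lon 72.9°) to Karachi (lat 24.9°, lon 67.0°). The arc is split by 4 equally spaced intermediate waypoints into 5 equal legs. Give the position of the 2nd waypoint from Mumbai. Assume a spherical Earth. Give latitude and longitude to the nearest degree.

≈ lat 21°, lon 71°

From cos δ = sin φ₁ sin φ₂ + cos φ₁ cos φ₂ cos Δλ, the central angle is δ ≈ 0.139 rad (8.0°).
Interpolate at f = 2/5 with slerp weights a = sin((1−f)δ)/sin δ ≈ 0.601, b = sin(fδ)/sin δ ≈ 0.401.
p = a·p₁ + b·p₂ ≈ (0.309, 0.878, 0.366); φ = arcsin(p_z) ≈ 21.45°, λ = atan2(p_y, p_x) ≈ 70.60°.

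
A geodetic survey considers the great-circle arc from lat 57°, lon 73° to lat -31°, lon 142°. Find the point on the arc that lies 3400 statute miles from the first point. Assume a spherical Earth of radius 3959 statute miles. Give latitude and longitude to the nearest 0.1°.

Write both endpoints as unit vectors p₁, p₂ with components (cos φ cos λ, cos φ sin λ, sin φ).
The central angle between the endpoints is δ = arccos(p₁·p₂) ≈ 1.839 rad (105.3°). The total great-circle distance is δ·R ≈ 1.839 × 3959 ≈ 7279 mi, so the target fraction is f = 3400/7279 ≈ 0.467.
Interpolate at f ≈ 0.467 with slerp weights a = sin((1−f)δ)/sin δ ≈ 0.861, b = sin(fδ)/sin δ ≈ 0.785.
p = a·p₁ + b·p₂ ≈ (-0.393, 0.863, 0.318); φ = arcsin(p_z) ≈ 18.53°, λ = atan2(p_y, p_x) ≈ 114.50°.

≈ lat 18.5°, lon 114.5°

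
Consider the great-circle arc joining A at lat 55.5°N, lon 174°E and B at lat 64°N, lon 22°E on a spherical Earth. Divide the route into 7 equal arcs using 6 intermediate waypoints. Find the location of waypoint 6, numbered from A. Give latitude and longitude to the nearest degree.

Convert each endpoint to a unit vector on the sphere (x = cos φ cos λ, y = cos φ sin λ, z = sin φ).
The central angle between the endpoints is δ = arccos(p₁·p₂) ≈ 1.022 rad (58.6°).
Interpolate at f = 6/7 with slerp weights a = sin((1−f)δ)/sin δ ≈ 0.171, b = sin(fδ)/sin δ ≈ 0.900.
p = a·p₁ + b·p₂ ≈ (0.270, 0.158, 0.950); φ = arcsin(p_z) ≈ 71.78°, λ = atan2(p_y, p_x) ≈ 30.34°.

≈ lat 72°N, lon 30°E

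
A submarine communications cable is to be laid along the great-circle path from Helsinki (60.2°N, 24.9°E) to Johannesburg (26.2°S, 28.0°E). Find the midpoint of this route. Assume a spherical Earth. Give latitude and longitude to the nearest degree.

≈ 17°N, 27°E

From cos δ = sin φ₁ sin φ₂ + cos φ₁ cos φ₂ cos Δλ, the central angle is δ ≈ 1.509 rad (86.4°).
Interpolate at f = 1/2 with slerp weights a = sin((1−f)δ)/sin δ ≈ 0.686, b = sin(fδ)/sin δ ≈ 0.686.
p = a·p₁ + b·p₂ ≈ (0.853, 0.433, 0.292); φ = arcsin(p_z) ≈ 17.01°, λ = atan2(p_y, p_x) ≈ 26.90°.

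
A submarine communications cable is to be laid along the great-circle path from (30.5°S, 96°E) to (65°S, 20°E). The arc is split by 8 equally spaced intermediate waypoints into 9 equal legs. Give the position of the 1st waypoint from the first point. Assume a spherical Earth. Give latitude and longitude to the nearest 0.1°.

≈ (35.9°S, 92.2°E)

Write both endpoints as unit vectors p₁, p₂ with components (cos φ cos λ, cos φ sin λ, sin φ).
The central angle between the endpoints is δ = arccos(p₁·p₂) ≈ 0.991 rad (56.8°).
Interpolate at f = 1/9 with slerp weights a = sin((1−f)δ)/sin δ ≈ 0.922, b = sin(fδ)/sin δ ≈ 0.131.
p = a·p₁ + b·p₂ ≈ (-0.031, 0.809, -0.587); φ = arcsin(p_z) ≈ -35.94°, λ = atan2(p_y, p_x) ≈ 92.19°.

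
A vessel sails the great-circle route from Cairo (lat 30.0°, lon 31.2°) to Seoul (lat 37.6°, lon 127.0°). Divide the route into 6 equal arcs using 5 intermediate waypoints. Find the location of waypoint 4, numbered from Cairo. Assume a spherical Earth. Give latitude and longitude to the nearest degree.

Write both endpoints as unit vectors p₁, p₂ with components (cos φ cos λ, cos φ sin λ, sin φ).
The central angle between the endpoints is δ = arccos(p₁·p₂) ≈ 1.333 rad (76.4°).
Interpolate at f = 4/6 with slerp weights a = sin((1−f)δ)/sin δ ≈ 0.442, b = sin(fδ)/sin δ ≈ 0.799.
p = a·p₁ + b·p₂ ≈ (-0.053, 0.704, 0.708); φ = arcsin(p_z) ≈ 45.11°, λ = atan2(p_y, p_x) ≈ 94.32°.

≈ lat 45°, lon 94°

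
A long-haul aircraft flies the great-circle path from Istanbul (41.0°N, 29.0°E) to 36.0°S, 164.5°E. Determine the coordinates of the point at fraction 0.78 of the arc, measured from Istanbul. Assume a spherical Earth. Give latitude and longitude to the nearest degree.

≈ 20°S, 133°E

Convert each endpoint to a unit vector on the sphere (x = cos φ cos λ, y = cos φ sin λ, z = sin φ).
The central angle between the endpoints is δ = arccos(p₁·p₂) ≈ 2.534 rad (145.2°).
Interpolate at f = 0.78 with slerp weights a = sin((1−f)δ)/sin δ ≈ 0.927, b = sin(fδ)/sin δ ≈ 1.610.
p = a·p₁ + b·p₂ ≈ (-0.643, 0.687, -0.338); φ = arcsin(p_z) ≈ -19.76°, λ = atan2(p_y, p_x) ≈ 133.10°.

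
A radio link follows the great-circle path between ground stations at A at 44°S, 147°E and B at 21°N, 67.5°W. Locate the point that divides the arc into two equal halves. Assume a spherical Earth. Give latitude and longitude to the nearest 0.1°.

≈ 32.3°S, 117.6°W

From cos δ = sin φ₁ sin φ₂ + cos φ₁ cos φ₂ cos Δλ, the central angle is δ ≈ 2.502 rad (143.4°).
Interpolate at f = 1/2 with slerp weights a = sin((1−f)δ)/sin δ ≈ 1.591, b = sin(fδ)/sin δ ≈ 1.591.
p = a·p₁ + b·p₂ ≈ (-0.391, -0.749, -0.535); φ = arcsin(p_z) ≈ -32.34°, λ = atan2(p_y, p_x) ≈ -117.59°.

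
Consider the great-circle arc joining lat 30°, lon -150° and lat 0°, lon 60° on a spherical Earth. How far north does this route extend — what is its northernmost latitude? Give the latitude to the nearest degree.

≈ 49°

The great circle lies in the plane with unit normal n̂ = (p₁ × p₂)/|p₁ × p₂|.
Here n̂_z ≈ -0.655; the vertex latitude is φ_max = arccos|n̂_z| ≈ 49.1°.
Check via Clairaut: cos φ_max = |cos φ₁| · sin C = cos(30.0°)·sin(49.1°) ≈ 0.655, again giving ≈ 49.1°.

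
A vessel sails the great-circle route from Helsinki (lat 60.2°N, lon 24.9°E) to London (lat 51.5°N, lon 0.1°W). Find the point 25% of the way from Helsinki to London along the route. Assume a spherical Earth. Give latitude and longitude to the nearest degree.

≈ lat 59°N, lon 18°E

Convert each endpoint to a unit vector on the sphere (x = cos φ cos λ, y = cos φ sin λ, z = sin φ).
The central angle between the endpoints is δ = arccos(p₁·p₂) ≈ 0.286 rad (16.4°).
Interpolate at f = 0.25 with slerp weights a = sin((1−f)δ)/sin δ ≈ 0.754, b = sin(fδ)/sin δ ≈ 0.253.
p = a·p₁ + b·p₂ ≈ (0.498, 0.158, 0.853); φ = arcsin(p_z) ≈ 58.53°, λ = atan2(p_y, p_x) ≈ 17.57°.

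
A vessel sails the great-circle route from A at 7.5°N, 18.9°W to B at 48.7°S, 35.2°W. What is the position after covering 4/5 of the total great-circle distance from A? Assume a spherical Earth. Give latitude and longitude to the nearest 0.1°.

From cos δ = sin φ₁ sin φ₂ + cos φ₁ cos φ₂ cos Δλ, the central angle is δ ≈ 1.012 rad (58.0°).
Interpolate at f = 4/5 with slerp weights a = sin((1−f)δ)/sin δ ≈ 0.237, b = sin(fδ)/sin δ ≈ 0.854.
p = a·p₁ + b·p₂ ≈ (0.683, -0.401, -0.611); φ = arcsin(p_z) ≈ -37.63°, λ = atan2(p_y, p_x) ≈ -30.42°.

≈ 37.6°S, 30.4°W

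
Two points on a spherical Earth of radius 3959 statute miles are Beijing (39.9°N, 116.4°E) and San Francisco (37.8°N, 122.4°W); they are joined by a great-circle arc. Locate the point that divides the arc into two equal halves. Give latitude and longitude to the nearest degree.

From cos δ = sin φ₁ sin φ₂ + cos φ₁ cos φ₂ cos Δλ, the central angle is δ ≈ 1.492 rad (85.5°).
Interpolate at f = 1/2 with slerp weights a = sin((1−f)δ)/sin δ ≈ 0.681, b = sin(fδ)/sin δ ≈ 0.681.
p = a·p₁ + b·p₂ ≈ (-0.520, 0.014, 0.854); φ = arcsin(p_z) ≈ 58.63°, λ = atan2(p_y, p_x) ≈ 178.50°.

≈ (59°N, 179°E)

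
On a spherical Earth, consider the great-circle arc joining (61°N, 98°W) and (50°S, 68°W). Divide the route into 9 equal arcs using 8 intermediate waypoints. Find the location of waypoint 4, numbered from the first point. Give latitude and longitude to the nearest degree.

Convert each endpoint to a unit vector on the sphere (x = cos φ cos λ, y = cos φ sin λ, z = sin φ).
The central angle between the endpoints is δ = arccos(p₁·p₂) ≈ 1.982 rad (113.6°).
Interpolate at f = 4/9 with slerp weights a = sin((1−f)δ)/sin δ ≈ 0.973, b = sin(fδ)/sin δ ≈ 0.842.
p = a·p₁ + b·p₂ ≈ (0.137, -0.969, 0.206); φ = arcsin(p_z) ≈ 11.90°, λ = atan2(p_y, p_x) ≈ -81.95°.

≈ (12°N, 82°W)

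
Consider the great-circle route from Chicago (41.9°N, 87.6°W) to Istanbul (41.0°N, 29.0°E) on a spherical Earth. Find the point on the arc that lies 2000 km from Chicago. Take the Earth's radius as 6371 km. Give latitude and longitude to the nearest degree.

Write both endpoints as unit vectors p₁, p₂ with components (cos φ cos λ, cos φ sin λ, sin φ).
The central angle between the endpoints is δ = arccos(p₁·p₂) ≈ 1.383 rad (79.2°). The total great-circle distance is δ·R ≈ 1.383 × 6371 ≈ 8812 km, so the target fraction is f = 2000/8812 ≈ 0.227.
Interpolate at f ≈ 0.227 with slerp weights a = sin((1−f)δ)/sin δ ≈ 0.892, b = sin(fδ)/sin δ ≈ 0.314.
p = a·p₁ + b·p₂ ≈ (0.235, -0.549, 0.802); φ = arcsin(p_z) ≈ 53.34°, λ = atan2(p_y, p_x) ≈ -66.79°.

≈ 53°N, 67°W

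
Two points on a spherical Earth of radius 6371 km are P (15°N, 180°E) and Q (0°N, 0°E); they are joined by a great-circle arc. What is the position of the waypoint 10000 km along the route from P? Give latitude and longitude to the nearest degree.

The haversine formula gives a central angle δ ≈ 2.880 rad (165.0°) between the endpoints. The total great-circle distance is δ·R ≈ 2.880 × 6371 ≈ 18347 km, so the target fraction is f = 10000/18347 ≈ 0.545.
Interpolate at f ≈ 0.545 with slerp weights a = sin((1−f)δ)/sin δ ≈ 3.733, b = sin(fδ)/sin δ ≈ 3.864.
p = a·p₁ + b·p₂ ≈ (0.258, -0.000, 0.966); φ = arcsin(p_z) ≈ 75.07°, λ = atan2(p_y, p_x) ≈ -0.00°.

≈ (75°N, 0°E)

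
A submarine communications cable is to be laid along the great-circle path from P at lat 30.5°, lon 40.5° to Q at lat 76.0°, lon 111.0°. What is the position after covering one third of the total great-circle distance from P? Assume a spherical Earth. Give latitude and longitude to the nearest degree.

≈ lat 48°, lon 48°

The haversine formula gives a central angle δ ≈ 0.974 rad (55.8°) between the endpoints.
Interpolate at f = 1/3 with slerp weights a = sin((1−f)δ)/sin δ ≈ 0.731, b = sin(fδ)/sin δ ≈ 0.386.
p = a·p₁ + b·p₂ ≈ (0.446, 0.496, 0.745); φ = arcsin(p_z) ≈ 48.18°, λ = atan2(p_y, p_x) ≈ 48.08°.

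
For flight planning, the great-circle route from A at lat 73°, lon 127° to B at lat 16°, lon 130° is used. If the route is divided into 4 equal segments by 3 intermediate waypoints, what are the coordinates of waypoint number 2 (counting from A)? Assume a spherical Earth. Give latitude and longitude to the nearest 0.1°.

≈ lat 44.5°, lon 129.3°

The haversine formula gives a central angle δ ≈ 0.995 rad (57.0°) between the endpoints.
Interpolate at f = 2/4 with slerp weights a = sin((1−f)δ)/sin δ ≈ 0.569, b = sin(fδ)/sin δ ≈ 0.569.
p = a·p₁ + b·p₂ ≈ (-0.452, 0.552, 0.701); φ = arcsin(p_z) ≈ 44.51°, λ = atan2(p_y, p_x) ≈ 129.30°.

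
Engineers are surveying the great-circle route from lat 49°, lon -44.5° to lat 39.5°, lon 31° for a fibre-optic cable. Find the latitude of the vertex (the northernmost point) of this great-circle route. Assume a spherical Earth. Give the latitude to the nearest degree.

≈ 52°

The great circle lies in the plane with unit normal n̂ = (p₁ × p₂)/|p₁ × p₂|.
Here n̂_z ≈ +0.617; the vertex latitude is φ_max = arccos|n̂_z| ≈ 51.9°.
Check via Clairaut: cos φ_max = |cos φ₁| · sin C = cos(49.0°)·sin(70.0°) ≈ 0.617, again giving ≈ 51.9°.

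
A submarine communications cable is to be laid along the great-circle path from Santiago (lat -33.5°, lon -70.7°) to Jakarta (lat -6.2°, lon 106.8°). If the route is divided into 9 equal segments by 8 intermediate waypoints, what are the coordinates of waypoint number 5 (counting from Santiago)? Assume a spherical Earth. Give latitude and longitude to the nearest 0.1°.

≈ lat -68.3°, lon 99.0°

Convert each endpoint to a unit vector on the sphere (x = cos φ cos λ, y = cos φ sin λ, z = sin φ).
The central angle between the endpoints is δ = arccos(p₁·p₂) ≈ 2.447 rad (140.2°).
Interpolate at f = 5/9 with slerp weights a = sin((1−f)δ)/sin δ ≈ 1.384, b = sin(fδ)/sin δ ≈ 1.528.
p = a·p₁ + b·p₂ ≈ (-0.058, 0.365, -0.929); φ = arcsin(p_z) ≈ -68.30°, λ = atan2(p_y, p_x) ≈ 98.97°.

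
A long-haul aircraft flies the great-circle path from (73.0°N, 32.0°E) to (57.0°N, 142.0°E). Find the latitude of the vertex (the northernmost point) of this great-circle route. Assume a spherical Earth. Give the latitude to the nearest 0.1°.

≈ 77.0°N

The great circle lies in the plane with unit normal n̂ = (p₁ × p₂)/|p₁ × p₂|.
Here n̂_z ≈ +0.225; the vertex latitude is φ_max = arccos|n̂_z| ≈ 77.0°.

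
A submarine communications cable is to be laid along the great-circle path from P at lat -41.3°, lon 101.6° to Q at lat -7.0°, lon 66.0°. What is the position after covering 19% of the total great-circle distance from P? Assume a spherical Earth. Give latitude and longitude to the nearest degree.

Write both endpoints as unit vectors p₁, p₂ with components (cos φ cos λ, cos φ sin λ, sin φ).
The central angle between the endpoints is δ = arccos(p₁·p₂) ≈ 0.814 rad (46.6°).
Interpolate at f = 0.19 with slerp weights a = sin((1−f)δ)/sin δ ≈ 0.843, b = sin(fδ)/sin δ ≈ 0.212.
p = a·p₁ + b·p₂ ≈ (-0.042, 0.812, -0.582); φ = arcsin(p_z) ≈ -35.59°, λ = atan2(p_y, p_x) ≈ 92.94°.

≈ lat -36°, lon 93°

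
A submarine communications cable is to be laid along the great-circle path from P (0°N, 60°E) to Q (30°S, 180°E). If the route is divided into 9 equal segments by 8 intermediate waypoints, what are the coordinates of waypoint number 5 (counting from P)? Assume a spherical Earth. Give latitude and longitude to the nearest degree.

≈ (30°S, 120°E)

Write both endpoints as unit vectors p₁, p₂ with components (cos φ cos λ, cos φ sin λ, sin φ).
The central angle between the endpoints is δ = arccos(p₁·p₂) ≈ 2.019 rad (115.7°).
Interpolate at f = 5/9 with slerp weights a = sin((1−f)δ)/sin δ ≈ 0.867, b = sin(fδ)/sin δ ≈ 0.999.
p = a·p₁ + b·p₂ ≈ (-0.432, 0.751, -0.500); φ = arcsin(p_z) ≈ -29.98°, λ = atan2(p_y, p_x) ≈ 119.90°.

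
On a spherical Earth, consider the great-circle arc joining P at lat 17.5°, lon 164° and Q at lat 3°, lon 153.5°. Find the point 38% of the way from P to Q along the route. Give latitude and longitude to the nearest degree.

≈ lat 12°, lon 160°

Convert each endpoint to a unit vector on the sphere (x = cos φ cos λ, y = cos φ sin λ, z = sin φ).
The central angle between the endpoints is δ = arccos(p₁·p₂) ≈ 0.310 rad (17.8°).
Interpolate at f = 0.38 with slerp weights a = sin((1−f)δ)/sin δ ≈ 0.626, b = sin(fδ)/sin δ ≈ 0.385.
p = a·p₁ + b·p₂ ≈ (-0.918, 0.336, 0.208); φ = arcsin(p_z) ≈ 12.03°, λ = atan2(p_y, p_x) ≈ 159.89°.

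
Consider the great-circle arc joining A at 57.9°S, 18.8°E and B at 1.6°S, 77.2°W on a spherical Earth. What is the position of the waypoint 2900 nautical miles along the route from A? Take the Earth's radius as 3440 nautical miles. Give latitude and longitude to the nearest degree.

≈ 37°S, 50°W

From cos δ = sin φ₁ sin φ₂ + cos φ₁ cos φ₂ cos Δλ, the central angle is δ ≈ 1.603 rad (91.8°). The total great-circle distance is δ·R ≈ 1.603 × 3440 ≈ 5513 nmi, so the target fraction is f = 2900/5513 ≈ 0.526.
Interpolate at f ≈ 0.526 with slerp weights a = sin((1−f)δ)/sin δ ≈ 0.689, b = sin(fδ)/sin δ ≈ 0.747.
p = a·p₁ + b·p₂ ≈ (0.512, -0.610, -0.605); φ = arcsin(p_z) ≈ -37.20°, λ = atan2(p_y, p_x) ≈ -50.00°.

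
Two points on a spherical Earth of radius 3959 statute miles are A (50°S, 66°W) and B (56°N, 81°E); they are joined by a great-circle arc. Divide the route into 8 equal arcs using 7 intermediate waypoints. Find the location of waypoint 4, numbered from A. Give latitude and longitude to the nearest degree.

Write both endpoints as unit vectors p₁, p₂ with components (cos φ cos λ, cos φ sin λ, sin φ).
The central angle between the endpoints is δ = arccos(p₁·p₂) ≈ 2.783 rad (159.5°).
Interpolate at f = 4/8 with slerp weights a = sin((1−f)δ)/sin δ ≈ 2.807, b = sin(fδ)/sin δ ≈ 2.807.
p = a·p₁ + b·p₂ ≈ (0.979, -0.098, 0.177); φ = arcsin(p_z) ≈ 10.18°, λ = atan2(p_y, p_x) ≈ -5.71°.

≈ (10°N, 6°W)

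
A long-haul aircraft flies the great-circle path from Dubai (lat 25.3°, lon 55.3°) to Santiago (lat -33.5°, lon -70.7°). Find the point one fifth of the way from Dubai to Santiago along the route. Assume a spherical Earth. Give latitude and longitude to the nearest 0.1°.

From cos δ = sin φ₁ sin φ₂ + cos φ₁ cos φ₂ cos Δλ, the central angle is δ ≈ 2.317 rad (132.8°).
Interpolate at f = 1/5 with slerp weights a = sin((1−f)δ)/sin δ ≈ 1.308, b = sin(fδ)/sin δ ≈ 0.609.
p = a·p₁ + b·p₂ ≈ (0.841, 0.493, 0.223); φ = arcsin(p_z) ≈ 12.88°, λ = atan2(p_y, p_x) ≈ 30.38°.

≈ lat 12.9°, lon 30.4°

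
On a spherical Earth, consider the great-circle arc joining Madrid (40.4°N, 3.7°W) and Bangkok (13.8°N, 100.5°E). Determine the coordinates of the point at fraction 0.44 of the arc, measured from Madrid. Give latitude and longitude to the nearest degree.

The haversine formula gives a central angle δ ≈ 1.598 rad (91.5°) between the endpoints.
Interpolate at f = 0.44 with slerp weights a = sin((1−f)δ)/sin δ ≈ 0.780, b = sin(fδ)/sin δ ≈ 0.647.
p = a·p₁ + b·p₂ ≈ (0.479, 0.579, 0.660); φ = arcsin(p_z) ≈ 41.30°, λ = atan2(p_y, p_x) ≈ 50.44°.

≈ 41°N, 50°E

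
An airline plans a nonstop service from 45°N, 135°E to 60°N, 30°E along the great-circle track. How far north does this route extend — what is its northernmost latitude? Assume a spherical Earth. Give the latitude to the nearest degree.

≈ 66°N

The great circle lies in the plane with unit normal n̂ = (p₁ × p₂)/|p₁ × p₂|.
Here n̂_z ≈ -0.400; the vertex latitude is φ_max = arccos|n̂_z| ≈ 66.4°.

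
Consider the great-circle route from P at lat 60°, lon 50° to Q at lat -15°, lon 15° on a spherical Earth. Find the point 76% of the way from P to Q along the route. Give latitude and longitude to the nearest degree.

≈ lat 3°, lon 21°

Convert each endpoint to a unit vector on the sphere (x = cos φ cos λ, y = cos φ sin λ, z = sin φ).
The central angle between the endpoints is δ = arccos(p₁·p₂) ≈ 1.398 rad (80.1°).
Interpolate at f = 0.76 with slerp weights a = sin((1−f)δ)/sin δ ≈ 0.334, b = sin(fδ)/sin δ ≈ 0.887.
p = a·p₁ + b·p₂ ≈ (0.935, 0.350, 0.060); φ = arcsin(p_z) ≈ 3.44°, λ = atan2(p_y, p_x) ≈ 20.51°.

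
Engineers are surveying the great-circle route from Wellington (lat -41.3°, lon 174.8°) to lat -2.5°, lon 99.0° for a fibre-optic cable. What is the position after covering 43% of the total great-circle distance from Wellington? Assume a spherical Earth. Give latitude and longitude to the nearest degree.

The haversine formula gives a central angle δ ≈ 1.356 rad (77.7°) between the endpoints.
Interpolate at f = 0.43 with slerp weights a = sin((1−f)δ)/sin δ ≈ 0.715, b = sin(fδ)/sin δ ≈ 0.564.
p = a·p₁ + b·p₂ ≈ (-0.623, 0.605, -0.496); φ = arcsin(p_z) ≈ -29.76°, λ = atan2(p_y, p_x) ≈ 135.84°.

≈ lat -30°, lon 136°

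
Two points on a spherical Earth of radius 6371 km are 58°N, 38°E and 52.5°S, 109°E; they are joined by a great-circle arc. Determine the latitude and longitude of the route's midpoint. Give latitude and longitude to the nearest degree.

≈ 3°N, 76°E

Convert each endpoint to a unit vector on the sphere (x = cos φ cos λ, y = cos φ sin λ, z = sin φ).
The central angle between the endpoints is δ = arccos(p₁·p₂) ≈ 2.175 rad (124.6°).
Interpolate at f = 1/2 with slerp weights a = sin((1−f)δ)/sin δ ≈ 1.076, b = sin(fδ)/sin δ ≈ 1.076.
p = a·p₁ + b·p₂ ≈ (0.236, 0.970, 0.059); φ = arcsin(p_z) ≈ 3.37°, λ = atan2(p_y, p_x) ≈ 76.33°.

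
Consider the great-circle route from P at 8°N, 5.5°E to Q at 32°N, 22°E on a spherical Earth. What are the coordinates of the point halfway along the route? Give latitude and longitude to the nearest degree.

≈ 20°N, 13°E

Write both endpoints as unit vectors p₁, p₂ with components (cos φ cos λ, cos φ sin λ, sin φ).
The central angle between the endpoints is δ = arccos(p₁·p₂) ≈ 0.497 rad (28.5°).
Interpolate at f = 1/2 with slerp weights a = sin((1−f)δ)/sin δ ≈ 0.516, b = sin(fδ)/sin δ ≈ 0.516.
p = a·p₁ + b·p₂ ≈ (0.914, 0.213, 0.345); φ = arcsin(p_z) ≈ 20.19°, λ = atan2(p_y, p_x) ≈ 13.11°.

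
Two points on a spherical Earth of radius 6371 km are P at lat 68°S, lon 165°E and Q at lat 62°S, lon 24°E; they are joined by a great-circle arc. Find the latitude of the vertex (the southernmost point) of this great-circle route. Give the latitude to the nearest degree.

≈ 81°S

The great circle lies in the plane with unit normal n̂ = (p₁ × p₂)/|p₁ × p₂|.
Here n̂_z ≈ -0.151; the vertex latitude is φ_max = arccos|n̂_z| ≈ 81.3°.
Check via Clairaut: cos φ_max = |cos φ₁| · sin C = cos(68.0°)·sin(156.2°) ≈ 0.151, again giving ≈ 81.3°.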